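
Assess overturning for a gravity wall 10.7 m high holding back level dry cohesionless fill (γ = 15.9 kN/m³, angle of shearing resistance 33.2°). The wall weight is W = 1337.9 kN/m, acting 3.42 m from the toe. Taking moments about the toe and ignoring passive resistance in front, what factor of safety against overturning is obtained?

K_a = tan²(45° − 33.2°/2) = 0.2924.
P_a = ½K_aγH² = 0.5×0.2924×15.9×10.7² = 266.1 kN/m, acting at H/3 = 3.567 m above the base.
Overturning moment M_o = P_a × H/3 = 266.1 × 3.567 = 949.1.
Resisting moment M_r = W × 3.42 = 1337.9 × 3.42 = 4576.
FS_overturning = M_r/M_o = 4576/949.1 = 4.821.

4.82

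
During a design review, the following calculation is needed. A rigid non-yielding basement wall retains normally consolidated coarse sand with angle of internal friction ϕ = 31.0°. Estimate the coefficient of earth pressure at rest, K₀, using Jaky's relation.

K₀ = 1 − sin φ' = 1 − sin 31.0° = 0.4850.

0.485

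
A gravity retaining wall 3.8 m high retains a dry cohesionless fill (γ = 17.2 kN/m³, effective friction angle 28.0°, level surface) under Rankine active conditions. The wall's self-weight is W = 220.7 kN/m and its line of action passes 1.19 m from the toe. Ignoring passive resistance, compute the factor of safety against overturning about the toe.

K_a = tan²(45° − 28.0°/2) = 0.3610.
P_a = ½K_aγH² = 0.5×0.3610×17.2×3.8² = 44.83 kN/m, acting at H/3 = 1.267 m above the base.
Overturning moment M_o = P_a × H/3 = 44.83 × 1.267 = 56.79.
Resisting moment M_r = W × 1.19 = 220.7 × 1.19 = 262.6.
FS_overturning = M_r/M_o = 262.6/56.79 = 4.625.

4.62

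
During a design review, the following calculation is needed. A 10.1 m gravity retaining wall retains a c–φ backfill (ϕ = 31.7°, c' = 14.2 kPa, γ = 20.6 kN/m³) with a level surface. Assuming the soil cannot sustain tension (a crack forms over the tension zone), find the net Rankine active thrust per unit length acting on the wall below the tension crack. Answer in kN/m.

K_a = 0.3111; √K_a = 0.5577.
Tension-crack depth z_c = 2c/(γ√K_a) = 2×14.2/(20.6×0.5577) = 2.472 m.
σ_a at base = K_a γ H − 2c√K_a = 0.3111×20.6×10.1 − 2×14.2×0.5577 = 48.88 kPa.
P_a = ½ × 48.88 × (H − z_c) = 0.5×48.88×7.628 = 186.4 kN/m.

186 kN/m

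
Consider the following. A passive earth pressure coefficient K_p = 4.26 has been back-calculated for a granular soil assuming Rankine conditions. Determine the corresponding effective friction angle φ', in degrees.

38.3°

K_p = (1+sin φ)/(1−sin φ) ⇒ sin φ = (K_p − 1)/(K_p + 1) = 0.6198.
φ = arcsin(0.6198) = 38.30°.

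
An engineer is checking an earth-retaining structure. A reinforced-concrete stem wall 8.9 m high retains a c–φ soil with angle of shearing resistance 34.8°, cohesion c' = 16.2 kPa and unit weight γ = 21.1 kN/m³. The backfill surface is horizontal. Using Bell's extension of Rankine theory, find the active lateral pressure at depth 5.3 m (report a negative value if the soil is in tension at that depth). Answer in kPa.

K_a = (1 − sin φ)/(1 + sin φ) = 0.2733.
σ_a = K_a γ z − 2c√K_a = 0.2733×21.1×5.3 − 2×16.2×0.5228 = 13.63 kPa.

13.6 kPa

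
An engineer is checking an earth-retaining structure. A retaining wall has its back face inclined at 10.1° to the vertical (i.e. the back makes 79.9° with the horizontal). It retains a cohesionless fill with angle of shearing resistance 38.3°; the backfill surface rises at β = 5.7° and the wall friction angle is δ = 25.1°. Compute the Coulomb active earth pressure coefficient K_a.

0.313

K_a = sin²(α+φ) / [sin²α · sin(α−δ) · (1 + √{sin(φ+δ)sin(φ−β) / (sin(α−δ)sin(α+β))})²].
With α = 79.9°, φ = 38.3°, δ = 25.1°, β = 5.7°: K_a = 0.3134.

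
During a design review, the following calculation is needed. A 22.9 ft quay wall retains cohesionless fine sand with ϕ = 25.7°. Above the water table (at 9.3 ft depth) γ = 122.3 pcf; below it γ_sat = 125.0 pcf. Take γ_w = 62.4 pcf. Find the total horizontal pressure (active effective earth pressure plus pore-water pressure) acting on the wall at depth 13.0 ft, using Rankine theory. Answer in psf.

772 psf

K_a = (1 − sin φ)/(1 + sin φ) = 0.3950.
γ' = 125.0 − 62.4 = 62.60 pcf.
Effective vertical stress at 13.0 ft: σ'_v = 122.3×9.3 + 62.60×3.70 = 1369 psf.
σ'_h = K_a σ'_v = 0.3950 × 1369 = 540.8 psf; u = γ_w × 3.70 = 230.9 psf.
Total σ_h = 540.8 + 230.9 = 771.7 psf.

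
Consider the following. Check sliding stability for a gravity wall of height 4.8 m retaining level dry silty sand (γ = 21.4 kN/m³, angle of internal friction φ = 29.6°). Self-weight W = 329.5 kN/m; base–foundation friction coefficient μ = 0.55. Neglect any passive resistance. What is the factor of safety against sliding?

K_a = tan²(45° − 29.6°/2) = 0.3387.
P_a = ½K_aγH² = 0.5×0.3387×21.4×4.8² = 83.51 kN/m, acting at H/3 = 1.600 m above the base.
FS_sliding = μW / P_a = 0.55×329.5 / 83.51 = 2.170.

2.17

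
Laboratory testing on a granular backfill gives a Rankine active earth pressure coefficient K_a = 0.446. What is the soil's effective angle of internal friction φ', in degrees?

K_a = tan²(45° − φ/2) ⇒ 45° − φ/2 = arctan(√0.446) = 33.74°.
φ = 2(45° − 33.74°) = 22.53°.

22.5°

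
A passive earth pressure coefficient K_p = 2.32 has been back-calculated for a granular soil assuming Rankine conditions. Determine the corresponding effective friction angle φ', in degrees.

23.4°

K_p = (1+sin φ)/(1−sin φ) ⇒ sin φ = (K_p − 1)/(K_p + 1) = 0.3976.
φ = arcsin(0.3976) = 23.43°.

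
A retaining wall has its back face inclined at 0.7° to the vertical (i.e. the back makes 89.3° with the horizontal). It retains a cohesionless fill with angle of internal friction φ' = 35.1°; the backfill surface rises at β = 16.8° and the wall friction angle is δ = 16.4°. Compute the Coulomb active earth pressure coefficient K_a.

K_a = sin²(α+φ) / [sin²α · sin(α−δ) · (1 + √{sin(φ+δ)sin(φ−β) / (sin(α−δ)sin(α+β))})²].
With α = 89.3°, φ = 35.1°, δ = 16.4°, β = 16.8°: K_a = 0.3094.

0.309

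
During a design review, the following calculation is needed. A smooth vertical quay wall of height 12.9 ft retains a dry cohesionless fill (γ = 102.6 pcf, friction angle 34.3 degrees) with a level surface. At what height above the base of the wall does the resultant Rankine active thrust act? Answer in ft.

4.30 ft

K_a = 0.2792.
The pressure distribution is triangular, so the resultant acts at H/3 above the base = 12.9/3 = 4.300 ft.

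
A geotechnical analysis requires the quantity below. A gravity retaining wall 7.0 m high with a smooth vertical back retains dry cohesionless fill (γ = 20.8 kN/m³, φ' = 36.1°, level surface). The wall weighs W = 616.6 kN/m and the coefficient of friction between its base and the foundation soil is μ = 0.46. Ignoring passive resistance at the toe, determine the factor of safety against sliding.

2.15

K_a = tan²(45° − 36.1°/2) = 0.2585.
P_a = ½K_aγH² = 0.5×0.2585×20.8×7.0² = 131.7 kN/m, acting at H/3 = 2.333 m above the base.
FS_sliding = μW / P_a = 0.46×616.6 / 131.7 = 2.153.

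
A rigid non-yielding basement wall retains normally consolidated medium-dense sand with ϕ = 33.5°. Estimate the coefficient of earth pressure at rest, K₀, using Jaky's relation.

0.448

K₀ = 1 − sin φ' = 1 − sin 33.5° = 0.4481.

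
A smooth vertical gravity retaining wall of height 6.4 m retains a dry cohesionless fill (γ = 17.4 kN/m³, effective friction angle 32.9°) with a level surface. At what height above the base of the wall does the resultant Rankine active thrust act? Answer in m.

2.13 m

K_a = 0.2960.
The pressure distribution is triangular, so the resultant acts at H/3 above the base = 6.4/3 = 2.133 m.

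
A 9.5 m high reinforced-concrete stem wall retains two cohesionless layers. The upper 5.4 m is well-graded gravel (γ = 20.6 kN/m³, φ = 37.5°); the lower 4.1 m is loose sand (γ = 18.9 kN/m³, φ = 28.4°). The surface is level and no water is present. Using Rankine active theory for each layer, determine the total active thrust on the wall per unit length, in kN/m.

K_a1 = tan²(45°−37.5°/2) = 0.2432; K_a2 = tan²(45°−28.4°/2) = 0.3554.
Layer 1: σ at base = K_a1 γ₁ h₁ = 27.05 kPa; P₁ = ½×27.05×5.4 = 73.04.
Layer 2: σ_v at top = γ₁h₁ = 111.2; σ_h top = K_a2×111.2 = 39.53; σ_h base = K_a2×(111.2+18.9×4.1) = 67.07.
P₂ = ½(39.53+67.07)×4.1 = 218.5. Total P_a = 73.04+218.5 = 291.6 kN/m.

292 kN/m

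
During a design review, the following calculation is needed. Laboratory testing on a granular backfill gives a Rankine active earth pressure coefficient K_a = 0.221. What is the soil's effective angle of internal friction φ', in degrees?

K_a = tan²(45° − φ/2) ⇒ 45° − φ/2 = arctan(√0.221) = 25.18°.
φ = 2(45° − 25.18°) = 39.64°.

39.6°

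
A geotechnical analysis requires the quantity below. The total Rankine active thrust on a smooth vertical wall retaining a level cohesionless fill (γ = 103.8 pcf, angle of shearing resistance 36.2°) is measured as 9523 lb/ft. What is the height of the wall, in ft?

K_a = 0.2574. P_a = ½ K_a γ H² ⇒ H = √(2P_a/(K_a γ)).
H = √(2×9523/(0.2574×103.8)) = 26.70 ft.

26.7 ft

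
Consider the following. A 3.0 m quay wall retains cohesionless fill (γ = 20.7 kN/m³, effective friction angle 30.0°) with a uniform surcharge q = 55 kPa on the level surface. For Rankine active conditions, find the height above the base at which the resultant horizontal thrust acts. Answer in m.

1.32 m

K_a = 0.3333.
Triangular part P₁ = ½K_aγH² = 31.05 at H/3 = 1.000 m; rectangular part P₂ = K_a q H = 55.00 at H/2 = 1.500 m.
ȳ = (P₁·1.000 + P₂·1.500)/(P₁+P₂) = 1.320 m.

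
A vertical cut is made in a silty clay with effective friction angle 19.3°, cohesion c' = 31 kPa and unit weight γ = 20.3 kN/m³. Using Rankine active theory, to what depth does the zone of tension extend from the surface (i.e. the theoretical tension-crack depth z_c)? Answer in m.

K_a = tan²(45° − 19.3°/2) = 0.5032; √K_a = 0.7094.
The active pressure is zero where K_a γ z = 2c√K_a, so z_c = 2c/(γ√K_a) = 2×31/(20.3×0.7094) = 4.306 m.

4.31 m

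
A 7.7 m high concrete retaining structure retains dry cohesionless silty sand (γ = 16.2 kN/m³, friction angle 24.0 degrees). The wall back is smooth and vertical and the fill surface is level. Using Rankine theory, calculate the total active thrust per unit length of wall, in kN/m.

K_a = tan²(45° − φ/2) = 0.4217.
P_a = ½ K_a γ H² = 0.5 × 0.4217 × 16.2 × 7.7² = 202.5 kN/m.

203 kN/m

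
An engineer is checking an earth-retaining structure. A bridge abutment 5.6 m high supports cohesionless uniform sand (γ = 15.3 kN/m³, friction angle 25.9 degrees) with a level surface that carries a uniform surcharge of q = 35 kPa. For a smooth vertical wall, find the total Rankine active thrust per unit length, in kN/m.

171 kN/m

K_a = tan²(45° − φ/2) = 0.3920.
Soil triangle: ½ K_a γ H² = 0.5×0.3920×15.3×5.6² = 94.04 kN/m.
Surcharge rectangle: K_a q H = 0.3920×35×5.6 = 76.83 kN/m.
Total = 94.04 + 76.83 = 170.9 kN/m.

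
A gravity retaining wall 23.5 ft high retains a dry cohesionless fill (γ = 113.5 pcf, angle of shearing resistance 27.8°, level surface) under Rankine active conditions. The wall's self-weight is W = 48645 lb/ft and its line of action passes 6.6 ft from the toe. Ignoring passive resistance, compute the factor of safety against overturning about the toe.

K_a = tan²(45° − 27.8°/2) = 0.3639.
P_a = ½K_aγH² = 0.5×0.3639×113.5×23.5² = 11400 lb/ft, acting at H/3 = 7.833 ft above the base.
Overturning moment M_o = P_a × H/3 = 11400 × 7.833 = 89340.
Resisting moment M_r = W × 6.6 = 48645 × 6.6 = 321100.
FS_overturning = M_r/M_o = 321100/89340 = 3.594.

3.59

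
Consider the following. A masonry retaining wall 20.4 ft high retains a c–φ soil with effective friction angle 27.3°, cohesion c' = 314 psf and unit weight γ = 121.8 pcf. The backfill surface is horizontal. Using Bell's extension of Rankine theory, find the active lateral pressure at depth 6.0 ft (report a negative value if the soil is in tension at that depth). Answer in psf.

-111 psf

K_a = (1 − sin φ)/(1 + sin φ) = 0.3711.
σ_a = K_a γ z − 2c√K_a = 0.3711×121.8×6.0 − 2×314×0.6092 = -111.4 psf.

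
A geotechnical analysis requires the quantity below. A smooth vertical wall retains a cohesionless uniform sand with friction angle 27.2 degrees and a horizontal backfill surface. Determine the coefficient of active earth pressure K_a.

K_a = tan²(45° − φ/2) = tan²(31.40°) = 0.3726.

0.373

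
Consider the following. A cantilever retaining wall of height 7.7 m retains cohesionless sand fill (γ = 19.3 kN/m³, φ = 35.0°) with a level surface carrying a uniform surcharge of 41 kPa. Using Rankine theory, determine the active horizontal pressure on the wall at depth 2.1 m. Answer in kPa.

22.1 kPa

K_a = (1 − sin φ)/(1 + sin φ) = 0.2710.
σ_v = γz + q = 19.3 × 2.1 + 41 = 81.53 kPa.
σ_h = K_a σ_v = 0.2710 × 81.53 = 22.09 kPa.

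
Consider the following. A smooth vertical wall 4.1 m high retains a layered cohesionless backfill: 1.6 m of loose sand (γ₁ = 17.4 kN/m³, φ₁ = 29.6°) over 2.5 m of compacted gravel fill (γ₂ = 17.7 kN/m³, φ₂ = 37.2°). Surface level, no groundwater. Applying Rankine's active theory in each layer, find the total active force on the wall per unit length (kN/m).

K_a1 = tan²(45°−29.6°/2) = 0.3387; K_a2 = tan²(45°−37.2°/2) = 0.2464.
Layer 1: σ at base = K_a1 γ₁ h₁ = 9.431 kPa; P₁ = ½×9.431×1.6 = 7.544.
Layer 2: σ_v at top = γ₁h₁ = 27.84; σ_h top = K_a2×27.84 = 6.860; σ_h base = K_a2×(27.84+17.7×2.5) = 17.76.
P₂ = ½(6.860+17.76)×2.5 = 30.78. Total P_a = 7.544+30.78 = 38.33 kN/m.

38.3 kN/m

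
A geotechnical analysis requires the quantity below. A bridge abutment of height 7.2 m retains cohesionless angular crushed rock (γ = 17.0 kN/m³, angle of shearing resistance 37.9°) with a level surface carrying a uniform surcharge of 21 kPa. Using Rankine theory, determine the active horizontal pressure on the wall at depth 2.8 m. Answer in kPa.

K_a = (1 − sin φ)/(1 + sin φ) = 0.2389.
σ_v = γz + q = 17.0 × 2.8 + 21 = 68.60 kPa.
σ_h = K_a σ_v = 0.2389 × 68.60 = 16.39 kPa.

16.4 kPa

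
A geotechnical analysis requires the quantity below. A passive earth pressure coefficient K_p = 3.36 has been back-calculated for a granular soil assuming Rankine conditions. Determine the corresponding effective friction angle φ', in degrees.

32.8°

K_p = (1+sin φ)/(1−sin φ) ⇒ sin φ = (K_p − 1)/(K_p + 1) = 0.5413.
φ = arcsin(0.5413) = 32.77°.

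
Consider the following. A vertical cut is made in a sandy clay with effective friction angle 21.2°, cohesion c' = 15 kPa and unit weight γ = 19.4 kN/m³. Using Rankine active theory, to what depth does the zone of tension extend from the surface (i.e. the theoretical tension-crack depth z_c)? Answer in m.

2.26 m

K_a = tan²(45° − 21.2°/2) = 0.4688; √K_a = 0.6847.
The active pressure is zero where K_a γ z = 2c√K_a, so z_c = 2c/(γ√K_a) = 2×15/(19.4×0.6847) = 2.258 m.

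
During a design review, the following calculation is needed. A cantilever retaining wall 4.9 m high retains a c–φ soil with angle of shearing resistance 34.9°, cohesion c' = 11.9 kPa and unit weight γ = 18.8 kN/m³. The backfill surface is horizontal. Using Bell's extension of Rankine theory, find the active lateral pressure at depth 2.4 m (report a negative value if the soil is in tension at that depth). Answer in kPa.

K_a = (1 − sin φ)/(1 + sin φ) = 0.2721.
σ_a = K_a γ z − 2c√K_a = 0.2721×18.8×2.4 − 2×11.9×0.5217 = -0.1367 kPa.

-0.137 kPa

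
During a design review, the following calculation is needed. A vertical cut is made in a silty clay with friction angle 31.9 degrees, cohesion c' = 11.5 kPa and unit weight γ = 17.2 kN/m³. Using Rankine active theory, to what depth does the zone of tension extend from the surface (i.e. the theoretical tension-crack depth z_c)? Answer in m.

2.41 m

K_a = tan²(45° − 31.9°/2) = 0.3085; √K_a = 0.5555.
The active pressure is zero where K_a γ z = 2c√K_a, so z_c = 2c/(γ√K_a) = 2×11.5/(17.2×0.5555) = 2.407 m.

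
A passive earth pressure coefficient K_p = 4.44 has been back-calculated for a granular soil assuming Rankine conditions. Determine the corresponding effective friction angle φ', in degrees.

39.2°

K_p = (1+sin φ)/(1−sin φ) ⇒ sin φ = (K_p − 1)/(K_p + 1) = 0.6324.
φ = arcsin(0.6324) = 39.22°.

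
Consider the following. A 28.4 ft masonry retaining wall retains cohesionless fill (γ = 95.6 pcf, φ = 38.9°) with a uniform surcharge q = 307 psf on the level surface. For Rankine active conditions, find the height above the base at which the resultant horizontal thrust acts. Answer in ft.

K_a = 0.2285.
Triangular part P₁ = ½K_aγH² = 8811 at H/3 = 9.467 ft; rectangular part P₂ = K_a q H = 1992 at H/2 = 14.20 ft.
ȳ = (P₁·9.467 + P₂·14.20)/(P₁+P₂) = 10.34 ft.

10.3 ft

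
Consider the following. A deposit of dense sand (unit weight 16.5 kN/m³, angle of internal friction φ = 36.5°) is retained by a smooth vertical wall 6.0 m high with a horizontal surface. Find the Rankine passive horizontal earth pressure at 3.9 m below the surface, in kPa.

253 kPa

K_p = (1 + sin φ)/(1 − sin φ) = 3.936.
σ_h = K_p γ z = 3.936 × 16.5 × 3.9 = 253.3 kPa.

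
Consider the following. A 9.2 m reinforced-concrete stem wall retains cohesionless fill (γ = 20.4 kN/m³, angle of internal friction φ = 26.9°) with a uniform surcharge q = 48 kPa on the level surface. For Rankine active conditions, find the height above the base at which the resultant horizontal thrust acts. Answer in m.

K_a = 0.3770.
Triangular part P₁ = ½K_aγH² = 325.5 at H/3 = 3.067 m; rectangular part P₂ = K_a q H = 166.5 at H/2 = 4.600 m.
ȳ = (P₁·3.067 + P₂·4.600)/(P₁+P₂) = 3.586 m.

3.59 m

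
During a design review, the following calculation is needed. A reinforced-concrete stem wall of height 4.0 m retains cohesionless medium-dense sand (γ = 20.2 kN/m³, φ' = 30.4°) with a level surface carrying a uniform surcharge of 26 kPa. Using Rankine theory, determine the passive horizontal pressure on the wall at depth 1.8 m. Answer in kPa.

K_p = (1 + sin φ)/(1 − sin φ) = 3.049.
σ_v = γz + q = 20.2 × 1.8 + 26 = 62.36 kPa.
σ_h = K_p σ_v = 3.049 × 62.36 = 190.1 kPa.

190 kPa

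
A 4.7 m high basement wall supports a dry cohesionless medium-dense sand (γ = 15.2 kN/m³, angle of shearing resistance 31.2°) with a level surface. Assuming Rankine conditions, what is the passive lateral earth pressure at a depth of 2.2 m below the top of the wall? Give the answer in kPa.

K_p = (1 + sin φ)/(1 − sin φ) = 3.150.
σ_h = K_p γ z = 3.150 × 15.2 × 2.2 = 105.3 kPa.

105 kPa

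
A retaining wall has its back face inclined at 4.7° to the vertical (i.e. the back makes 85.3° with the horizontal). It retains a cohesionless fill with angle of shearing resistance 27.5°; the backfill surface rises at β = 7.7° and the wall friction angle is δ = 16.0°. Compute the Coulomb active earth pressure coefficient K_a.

0.407

K_a = sin²(α+φ) / [sin²α · sin(α−δ) · (1 + √{sin(φ+δ)sin(φ−β) / (sin(α−δ)sin(α+β))})²].
With α = 85.3°, φ = 27.5°, δ = 16.0°, β = 7.7°: K_a = 0.4067.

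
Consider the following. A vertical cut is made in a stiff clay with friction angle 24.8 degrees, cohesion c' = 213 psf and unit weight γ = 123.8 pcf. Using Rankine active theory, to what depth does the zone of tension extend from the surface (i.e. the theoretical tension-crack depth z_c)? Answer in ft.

K_a = tan²(45° − 24.8°/2) = 0.4090; √K_a = 0.6395.
The active pressure is zero where K_a γ z = 2c√K_a, so z_c = 2c/(γ√K_a) = 2×213/(123.8×0.6395) = 5.381 ft.

5.38 ft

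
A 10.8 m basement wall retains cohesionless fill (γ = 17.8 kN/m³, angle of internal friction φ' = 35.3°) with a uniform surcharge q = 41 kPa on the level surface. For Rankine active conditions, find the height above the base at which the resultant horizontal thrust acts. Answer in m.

4.14 m

K_a = 0.2675.
Triangular part P₁ = ½K_aγH² = 277.7 at H/3 = 3.600 m; rectangular part P₂ = K_a q H = 118.5 at H/2 = 5.400 m.
ȳ = (P₁·3.600 + P₂·5.400)/(P₁+P₂) = 4.138 m.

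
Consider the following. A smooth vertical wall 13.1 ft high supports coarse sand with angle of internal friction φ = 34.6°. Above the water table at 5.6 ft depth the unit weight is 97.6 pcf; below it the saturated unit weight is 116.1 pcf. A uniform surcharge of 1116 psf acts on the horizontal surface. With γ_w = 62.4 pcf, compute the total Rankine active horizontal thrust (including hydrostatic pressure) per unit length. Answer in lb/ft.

7750 lb/ft

K_a = tan²(45° − φ/2) = 0.2756.
γ' = 116.1 − 62.4 = 53.70 pcf. h₂ = H − d_w = 7.5 ft.
σ'_h: at surface K_a·q = 307.6; at WT K_a(q+γd_w) = 458.3; at base K_a(q+γd_w+γ'h₂) = 569.3 psf.
P₁ = ½(307.6+458.3)×5.6 = 2144; P₂ = ½(458.3+569.3)×7.5 = 3853; P_w = ½γ_w h₂² = 1755.
Total = 2144+3853+1755 = 7753 lb/ft.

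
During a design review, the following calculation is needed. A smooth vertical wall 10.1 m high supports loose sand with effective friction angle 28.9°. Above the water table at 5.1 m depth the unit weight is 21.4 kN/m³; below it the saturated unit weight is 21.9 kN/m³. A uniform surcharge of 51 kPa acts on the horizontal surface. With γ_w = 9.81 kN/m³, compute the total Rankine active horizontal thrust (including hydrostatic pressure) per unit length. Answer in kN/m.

642 kN/m

K_a = tan²(45° − φ/2) = 0.3484.
γ' = 21.9 − 9.81 = 12.09 kN/m³. h₂ = H − d_w = 5.0 m.
σ'_h: at surface K_a·q = 17.77; at WT K_a(q+γd_w) = 55.79; at base K_a(q+γd_w+γ'h₂) = 76.84 kPa.
P₁ = ½(17.77+55.79)×5.1 = 187.6; P₂ = ½(55.79+76.84)×5.0 = 331.6; P_w = ½γ_w h₂² = 122.6.
Total = 187.6+331.6+122.6 = 641.8 kN/m.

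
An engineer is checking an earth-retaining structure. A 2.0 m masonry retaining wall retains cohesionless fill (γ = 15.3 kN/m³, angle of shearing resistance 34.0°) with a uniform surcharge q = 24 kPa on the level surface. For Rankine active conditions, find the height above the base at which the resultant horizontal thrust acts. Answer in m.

K_a = 0.2827.
Triangular part P₁ = ½K_aγH² = 8.651 at H/3 = 0.6667 m; rectangular part P₂ = K_a q H = 13.57 at H/2 = 1.000 m.
ȳ = (P₁·0.6667 + P₂·1.000)/(P₁+P₂) = 0.8702 m.

0.870 m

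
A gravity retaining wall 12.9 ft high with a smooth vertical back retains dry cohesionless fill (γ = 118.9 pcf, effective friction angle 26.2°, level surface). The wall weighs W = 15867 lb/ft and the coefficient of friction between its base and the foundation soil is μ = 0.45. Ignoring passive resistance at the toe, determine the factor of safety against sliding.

K_a = tan²(45° − 26.2°/2) = 0.3874.
P_a = ½K_aγH² = 0.5×0.3874×118.9×12.9² = 3833 lb/ft, acting at H/3 = 4.300 ft above the base.
FS_sliding = μW / P_a = 0.45×15867 / 3833 = 1.863.

1.86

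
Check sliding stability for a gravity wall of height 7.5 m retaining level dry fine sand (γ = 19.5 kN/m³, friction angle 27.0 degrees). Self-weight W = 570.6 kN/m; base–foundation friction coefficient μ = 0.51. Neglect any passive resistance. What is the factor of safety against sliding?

K_a = tan²(45° − 27.0°/2) = 0.3755.
P_a = ½K_aγH² = 0.5×0.3755×19.5×7.5² = 206.0 kN/m, acting at H/3 = 2.500 m above the base.
FS_sliding = μW / P_a = 0.51×570.6 / 206.0 = 1.413.

1.41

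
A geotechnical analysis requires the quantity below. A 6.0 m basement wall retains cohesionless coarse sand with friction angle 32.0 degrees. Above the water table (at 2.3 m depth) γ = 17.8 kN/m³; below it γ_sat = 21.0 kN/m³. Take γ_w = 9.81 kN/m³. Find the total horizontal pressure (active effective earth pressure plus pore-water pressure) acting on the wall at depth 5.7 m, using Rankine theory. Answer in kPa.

57.6 kPa

K_a = (1 − sin φ)/(1 + sin φ) = 0.3073.
γ' = 21.0 − 9.81 = 11.19 kN/m³.
Effective vertical stress at 5.7 m: σ'_v = 17.8×2.3 + 11.19×3.40 = 78.99 kPa.
σ'_h = K_a σ'_v = 0.3073 × 78.99 = 24.27 kPa; u = γ_w × 3.40 = 33.35 kPa.
Total σ_h = 24.27 + 33.35 = 57.62 kPa.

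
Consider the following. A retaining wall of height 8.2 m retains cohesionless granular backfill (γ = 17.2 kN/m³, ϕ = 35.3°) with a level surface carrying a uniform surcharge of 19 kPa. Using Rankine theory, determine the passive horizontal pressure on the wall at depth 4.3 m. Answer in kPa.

347 kPa

K_p = (1 + sin φ)/(1 − sin φ) = 3.738.
σ_v = γz + q = 17.2 × 4.3 + 19 = 92.96 kPa.
σ_h = K_p σ_v = 3.738 × 92.96 = 347.5 kPa.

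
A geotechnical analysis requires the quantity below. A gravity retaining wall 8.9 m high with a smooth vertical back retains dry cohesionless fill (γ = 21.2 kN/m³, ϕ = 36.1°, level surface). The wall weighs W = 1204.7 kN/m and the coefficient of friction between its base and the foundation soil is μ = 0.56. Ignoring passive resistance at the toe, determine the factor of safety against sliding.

3.11

K_a = tan²(45° − 36.1°/2) = 0.2585.
P_a = ½K_aγH² = 0.5×0.2585×21.2×8.9² = 217.0 kN/m, acting at H/3 = 2.967 m above the base.
FS_sliding = μW / P_a = 0.56×1204.7 / 217.0 = 3.108.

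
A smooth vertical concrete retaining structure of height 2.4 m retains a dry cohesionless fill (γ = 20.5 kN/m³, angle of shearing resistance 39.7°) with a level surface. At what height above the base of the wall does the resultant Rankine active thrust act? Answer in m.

0.800 m

K_a = 0.2204.
The pressure distribution is triangular, so the resultant acts at H/3 above the base = 2.4/3 = 0.8000 m.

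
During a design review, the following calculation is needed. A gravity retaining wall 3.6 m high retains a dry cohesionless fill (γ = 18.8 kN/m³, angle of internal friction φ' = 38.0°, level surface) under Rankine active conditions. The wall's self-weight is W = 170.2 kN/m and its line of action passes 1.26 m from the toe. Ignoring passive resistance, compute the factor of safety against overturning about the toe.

6.17

K_a = tan²(45° − 38.0°/2) = 0.2379.
P_a = ½K_aγH² = 0.5×0.2379×18.8×3.6² = 28.98 kN/m, acting at H/3 = 1.200 m above the base.
Overturning moment M_o = P_a × H/3 = 28.98 × 1.200 = 34.78.
Resisting moment M_r = W × 1.26 = 170.2 × 1.26 = 214.5.
FS_overturning = M_r/M_o = 214.5/34.78 = 6.167.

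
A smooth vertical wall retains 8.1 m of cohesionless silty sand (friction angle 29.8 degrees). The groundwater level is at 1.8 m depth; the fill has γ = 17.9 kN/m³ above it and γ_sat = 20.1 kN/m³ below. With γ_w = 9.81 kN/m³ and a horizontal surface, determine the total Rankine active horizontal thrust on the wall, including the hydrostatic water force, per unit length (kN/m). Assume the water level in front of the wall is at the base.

K_a = tan²(45° − φ/2) = 0.3360.
γ' = 20.1 − 9.81 = 10.29 kN/m³. Depth below WT = 6.3 m.
σ'_h at WT = K_a γ d_w = 10.83 kPa; at base = 10.83 + K_a γ' × 6.3 = 32.61 kPa.
P₁ (0–1.8 m) = ½×10.83×1.8 = 9.744. P₂ (1.8–8.1 m) = ½(10.83+32.61)×6.3 = 136.8.
P_w = ½ γ_w h₂² = 0.5×9.81×6.3² = 194.7. Total = 9.744+136.8+194.7 = 341.3 kN/m.

341 kN/m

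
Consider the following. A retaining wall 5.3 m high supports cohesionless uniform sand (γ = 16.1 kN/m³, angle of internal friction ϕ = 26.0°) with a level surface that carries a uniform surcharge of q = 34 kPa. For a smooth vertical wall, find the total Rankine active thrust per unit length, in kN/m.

K_a = tan²(45° − φ/2) = 0.3905.
Soil triangle: ½ K_a γ H² = 0.5×0.3905×16.1×5.3² = 88.29 kN/m.
Surcharge rectangle: K_a q H = 0.3905×34×5.3 = 70.36 kN/m.
Total = 88.29 + 70.36 = 158.7 kN/m.

159 kN/m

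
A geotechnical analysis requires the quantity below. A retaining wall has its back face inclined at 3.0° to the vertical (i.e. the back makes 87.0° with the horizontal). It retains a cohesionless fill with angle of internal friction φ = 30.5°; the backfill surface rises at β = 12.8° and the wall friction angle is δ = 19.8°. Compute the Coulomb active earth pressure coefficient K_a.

K_a = sin²(α+φ) / [sin²α · sin(α−δ) · (1 + √{sin(φ+δ)sin(φ−β) / (sin(α−δ)sin(α+β))})²].
With α = 87.0°, φ = 30.5°, δ = 19.8°, β = 12.8°: K_a = 0.3766.

0.377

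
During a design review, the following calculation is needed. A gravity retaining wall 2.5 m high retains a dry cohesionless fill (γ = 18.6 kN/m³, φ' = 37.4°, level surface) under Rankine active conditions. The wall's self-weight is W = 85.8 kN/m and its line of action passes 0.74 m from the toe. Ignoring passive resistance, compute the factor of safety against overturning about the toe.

K_a = tan²(45° − 37.4°/2) = 0.2443.
P_a = ½K_aγH² = 0.5×0.2443×18.6×2.5² = 14.20 kN/m, acting at H/3 = 0.8333 m above the base.
Overturning moment M_o = P_a × H/3 = 14.20 × 0.8333 = 11.83.
Resisting moment M_r = W × 0.74 = 85.8 × 0.74 = 63.49.
FS_overturning = M_r/M_o = 63.49/11.83 = 5.366.

5.37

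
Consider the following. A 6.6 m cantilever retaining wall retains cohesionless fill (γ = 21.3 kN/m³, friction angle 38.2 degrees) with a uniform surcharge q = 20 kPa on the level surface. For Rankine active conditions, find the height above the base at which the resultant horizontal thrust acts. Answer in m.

2.44 m

K_a = 0.2358.
Triangular part P₁ = ½K_aγH² = 109.4 at H/3 = 2.200 m; rectangular part P₂ = K_a q H = 31.12 at H/2 = 3.300 m.
ȳ = (P₁·2.200 + P₂·3.300)/(P₁+P₂) = 2.444 m.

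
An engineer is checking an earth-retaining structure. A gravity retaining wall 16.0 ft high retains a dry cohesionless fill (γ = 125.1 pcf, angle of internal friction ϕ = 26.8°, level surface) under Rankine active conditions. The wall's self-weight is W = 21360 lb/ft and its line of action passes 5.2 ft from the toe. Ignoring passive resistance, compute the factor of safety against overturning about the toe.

3.44

K_a = tan²(45° − 26.8°/2) = 0.3785.
P_a = ½K_aγH² = 0.5×0.3785×125.1×16.0² = 6060 lb/ft, acting at H/3 = 5.333 ft above the base.
Overturning moment M_o = P_a × H/3 = 6060 × 5.333 = 32320.
Resisting moment M_r = W × 5.2 = 21360 × 5.2 = 111100.
FS_overturning = M_r/M_o = 111100/32320 = 3.436.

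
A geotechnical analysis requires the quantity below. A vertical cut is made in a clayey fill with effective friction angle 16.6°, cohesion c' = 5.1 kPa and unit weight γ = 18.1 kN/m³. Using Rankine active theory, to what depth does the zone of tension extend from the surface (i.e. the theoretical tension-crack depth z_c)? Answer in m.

0.756 m

K_a = tan²(45° − 16.6°/2) = 0.5556; √K_a = 0.7454.
The active pressure is zero where K_a γ z = 2c√K_a, so z_c = 2c/(γ√K_a) = 2×5.1/(18.1×0.7454) = 0.7560 m.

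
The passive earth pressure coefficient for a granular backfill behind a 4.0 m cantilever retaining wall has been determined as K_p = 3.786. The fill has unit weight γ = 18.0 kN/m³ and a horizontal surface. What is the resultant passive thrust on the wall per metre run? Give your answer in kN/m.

P = ½ K_p γ H² = 0.5 × 3.786 × 18.0 × 4.0² = 545.2 kN/m.

545 kN/m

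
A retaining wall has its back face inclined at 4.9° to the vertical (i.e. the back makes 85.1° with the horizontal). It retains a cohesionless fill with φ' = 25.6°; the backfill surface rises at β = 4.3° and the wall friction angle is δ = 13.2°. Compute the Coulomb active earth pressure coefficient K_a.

0.418

K_a = sin²(α+φ) / [sin²α · sin(α−δ) · (1 + √{sin(φ+δ)sin(φ−β) / (sin(α−δ)sin(α+β))})²].
With α = 85.1°, φ = 25.6°, δ = 13.2°, β = 4.3°: K_a = 0.4181.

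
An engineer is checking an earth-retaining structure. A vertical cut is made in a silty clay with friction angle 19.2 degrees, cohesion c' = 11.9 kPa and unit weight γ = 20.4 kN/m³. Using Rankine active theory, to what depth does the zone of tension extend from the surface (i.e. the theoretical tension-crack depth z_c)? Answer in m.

K_a = tan²(45° − 19.2°/2) = 0.5050; √K_a = 0.7107.
The active pressure is zero where K_a γ z = 2c√K_a, so z_c = 2c/(γ√K_a) = 2×11.9/(20.4×0.7107) = 1.642 m.

1.64 m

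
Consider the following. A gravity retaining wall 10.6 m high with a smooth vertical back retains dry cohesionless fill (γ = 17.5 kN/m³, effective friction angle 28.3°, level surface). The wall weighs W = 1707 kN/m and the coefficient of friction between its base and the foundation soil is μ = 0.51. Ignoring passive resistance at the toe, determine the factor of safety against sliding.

2.48

K_a = tan²(45° − 28.3°/2) = 0.3568.
P_a = ½K_aγH² = 0.5×0.3568×17.5×10.6² = 350.8 kN/m, acting at H/3 = 3.533 m above the base.
FS_sliding = μW / P_a = 0.51×1707 / 350.8 = 2.482.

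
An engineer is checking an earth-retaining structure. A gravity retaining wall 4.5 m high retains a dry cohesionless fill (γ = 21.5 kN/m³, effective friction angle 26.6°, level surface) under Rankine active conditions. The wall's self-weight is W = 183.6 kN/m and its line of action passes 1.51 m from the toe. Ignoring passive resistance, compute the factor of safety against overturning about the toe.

2.23

K_a = tan²(45° − 26.6°/2) = 0.3814.
P_a = ½K_aγH² = 0.5×0.3814×21.5×4.5² = 83.04 kN/m, acting at H/3 = 1.500 m above the base.
Overturning moment M_o = P_a × H/3 = 83.04 × 1.500 = 124.6.
Resisting moment M_r = W × 1.51 = 183.6 × 1.51 = 277.2.
FS_overturning = M_r/M_o = 277.2/124.6 = 2.226.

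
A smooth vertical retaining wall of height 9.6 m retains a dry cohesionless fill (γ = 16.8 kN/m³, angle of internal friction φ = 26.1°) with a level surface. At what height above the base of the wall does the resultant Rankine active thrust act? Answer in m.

K_a = 0.3889.
The pressure distribution is triangular, so the resultant acts at H/3 above the base = 9.6/3 = 3.200 m.

3.20 m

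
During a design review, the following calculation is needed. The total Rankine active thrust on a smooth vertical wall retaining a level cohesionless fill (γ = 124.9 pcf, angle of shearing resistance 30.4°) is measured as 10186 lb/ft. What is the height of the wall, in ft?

K_a = 0.3280. P_a = ½ K_a γ H² ⇒ H = √(2P_a/(K_a γ)).
H = √(2×10186/(0.3280×124.9)) = 22.30 ft.

22.3 ft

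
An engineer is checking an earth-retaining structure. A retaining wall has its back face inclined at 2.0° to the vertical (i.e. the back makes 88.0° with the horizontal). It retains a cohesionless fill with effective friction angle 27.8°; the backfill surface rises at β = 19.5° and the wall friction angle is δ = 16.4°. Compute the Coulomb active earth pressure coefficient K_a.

K_a = sin²(α+φ) / [sin²α · sin(α−δ) · (1 + √{sin(φ+δ)sin(φ−β) / (sin(α−δ)sin(α+β))})²].
With α = 88.0°, φ = 27.8°, δ = 16.4°, β = 19.5°: K_a = 0.4810.

0.481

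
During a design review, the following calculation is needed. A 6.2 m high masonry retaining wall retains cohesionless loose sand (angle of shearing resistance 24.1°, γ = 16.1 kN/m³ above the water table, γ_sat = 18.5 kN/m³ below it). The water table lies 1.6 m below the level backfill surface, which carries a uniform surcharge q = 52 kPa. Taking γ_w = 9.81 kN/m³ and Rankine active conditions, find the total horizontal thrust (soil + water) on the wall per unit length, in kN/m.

K_a = tan²(45° − φ/2) = 0.4201.
γ' = 18.5 − 9.81 = 8.690 kN/m³. h₂ = H − d_w = 4.6 m.
σ'_h: at surface K_a·q = 21.85; at WT K_a(q+γd_w) = 32.67; at base K_a(q+γd_w+γ'h₂) = 49.46 kPa.
P₁ = ½(21.85+32.67)×1.6 = 43.61; P₂ = ½(32.67+49.46)×4.6 = 188.9; P_w = ½γ_w h₂² = 103.8.
Total = 43.61+188.9+103.8 = 336.3 kN/m.

336 kN/m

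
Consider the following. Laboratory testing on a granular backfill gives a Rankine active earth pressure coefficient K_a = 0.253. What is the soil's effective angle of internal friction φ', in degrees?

K_a = tan²(45° − φ/2) ⇒ 45° − φ/2 = arctan(√0.253) = 26.70°.
φ = 2(45° − 26.70°) = 36.60°.

36.6°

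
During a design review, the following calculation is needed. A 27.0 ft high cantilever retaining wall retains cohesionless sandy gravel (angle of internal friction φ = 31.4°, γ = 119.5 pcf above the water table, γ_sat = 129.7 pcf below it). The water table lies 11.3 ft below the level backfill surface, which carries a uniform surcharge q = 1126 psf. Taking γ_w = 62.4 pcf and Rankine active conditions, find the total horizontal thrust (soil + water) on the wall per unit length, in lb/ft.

K_a = tan²(45° − φ/2) = 0.3149.
γ' = 129.7 − 62.4 = 67.30 pcf. h₂ = H − d_w = 15.7 ft.
σ'_h: at surface K_a·q = 354.6; at WT K_a(q+γd_w) = 779.8; at base K_a(q+γd_w+γ'h₂) = 1113 psf.
P₁ = ½(354.6+779.8)×11.3 = 6410; P₂ = ½(779.8+1113)×15.7 = 14860; P_w = ½γ_w h₂² = 7690.
Total = 6410+14860+7690 = 28960 lb/ft.

29000 lb/ft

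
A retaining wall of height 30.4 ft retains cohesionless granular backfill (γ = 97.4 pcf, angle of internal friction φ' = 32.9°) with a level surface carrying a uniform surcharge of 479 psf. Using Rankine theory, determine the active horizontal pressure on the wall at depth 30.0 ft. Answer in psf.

1010 psf

K_a = (1 − sin φ)/(1 + sin φ) = 0.2960.
σ_v = γz + q = 97.4 × 30.0 + 479 = 3401 psf.
σ_h = K_a σ_v = 0.2960 × 3401 = 1007 psf.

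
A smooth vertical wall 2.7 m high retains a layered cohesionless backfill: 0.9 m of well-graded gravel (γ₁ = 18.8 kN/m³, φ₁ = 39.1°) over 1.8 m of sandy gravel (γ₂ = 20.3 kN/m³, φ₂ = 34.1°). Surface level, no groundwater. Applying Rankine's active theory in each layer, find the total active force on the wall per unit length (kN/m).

19.6 kN/m

K_a1 = tan²(45°−39.1°/2) = 0.2265; K_a2 = tan²(45°−34.1°/2) = 0.2815.
Layer 1: σ at base = K_a1 γ₁ h₁ = 3.832 kPa; P₁ = ½×3.832×0.9 = 1.724.
Layer 2: σ_v at top = γ₁h₁ = 16.92; σ_h top = K_a2×16.92 = 4.763; σ_h base = K_a2×(16.92+20.3×1.8) = 15.05.
P₂ = ½(4.763+15.05)×1.8 = 17.83. Total P_a = 1.724+17.83 = 19.56 kN/m.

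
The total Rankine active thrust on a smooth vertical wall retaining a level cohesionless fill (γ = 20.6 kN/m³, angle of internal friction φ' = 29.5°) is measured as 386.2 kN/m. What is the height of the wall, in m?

10.5 m

K_a = 0.3401. P_a = ½ K_a γ H² ⇒ H = √(2P_a/(K_a γ)).
H = √(2×386.2/(0.3401×20.6)) = 10.50 m.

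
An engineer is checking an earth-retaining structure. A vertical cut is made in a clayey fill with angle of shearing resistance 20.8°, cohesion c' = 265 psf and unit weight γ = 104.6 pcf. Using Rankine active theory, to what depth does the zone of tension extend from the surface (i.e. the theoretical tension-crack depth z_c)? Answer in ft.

K_a = tan²(45° − 20.8°/2) = 0.4759; √K_a = 0.6899.
The active pressure is zero where K_a γ z = 2c√K_a, so z_c = 2c/(γ√K_a) = 2×265/(104.6×0.6899) = 7.345 ft.

7.34 ft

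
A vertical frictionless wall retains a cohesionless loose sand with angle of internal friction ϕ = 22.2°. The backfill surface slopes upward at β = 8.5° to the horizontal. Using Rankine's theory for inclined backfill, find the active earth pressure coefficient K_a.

K_a = cos β · (cos β − √(cos²β − cos²φ)) / (cos β + √(cos²β − cos²φ)).
cos β = 0.9890, cos φ = 0.9259, √(cos²β − cos²φ) = 0.3477.
K_a = 0.9890 × (0.9890 − 0.3477)/(0.9890 + 0.3477) = 0.4745.

0.474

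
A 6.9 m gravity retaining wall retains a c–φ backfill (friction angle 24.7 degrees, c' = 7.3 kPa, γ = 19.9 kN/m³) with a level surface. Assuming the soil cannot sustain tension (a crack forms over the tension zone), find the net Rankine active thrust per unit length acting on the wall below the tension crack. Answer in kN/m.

135 kN/m

K_a = 0.4106; √K_a = 0.6408.
Tension-crack depth z_c = 2c/(γ√K_a) = 2×7.3/(19.9×0.6408) = 1.145 m.
σ_a at base = K_a γ H − 2c√K_a = 0.4106×19.9×6.9 − 2×7.3×0.6408 = 47.02 kPa.
P_a = ½ × 47.02 × (H − z_c) = 0.5×47.02×5.755 = 135.3 kN/m.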